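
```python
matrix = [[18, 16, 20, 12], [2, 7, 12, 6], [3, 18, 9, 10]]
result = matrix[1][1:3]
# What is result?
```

matrix[1] = [2, 7, 12, 6]. matrix[1] has length 4. The slice matrix[1][1:3] selects indices [1, 2] (1->7, 2->12), giving [7, 12].

[7, 12]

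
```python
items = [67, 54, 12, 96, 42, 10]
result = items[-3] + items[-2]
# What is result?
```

items has length 6. Negative index -3 maps to positive index 6 + (-3) = 3. items[3] = 96.
items has length 6. Negative index -2 maps to positive index 6 + (-2) = 4. items[4] = 42.
Sum: 96 + 42 = 138.

138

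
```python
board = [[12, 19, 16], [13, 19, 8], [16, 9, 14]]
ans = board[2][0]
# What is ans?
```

board[2] = [16, 9, 14]. Taking column 0 of that row yields 16.

16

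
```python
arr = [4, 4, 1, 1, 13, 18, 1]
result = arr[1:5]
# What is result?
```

arr has length 7. The slice arr[1:5] selects indices [1, 2, 3, 4] (1->4, 2->1, 3->1, 4->13), giving [4, 1, 1, 13].

[4, 1, 1, 13]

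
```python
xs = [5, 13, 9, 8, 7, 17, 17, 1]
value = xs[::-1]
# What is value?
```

xs has length 8. The slice xs[::-1] selects indices [7, 6, 5, 4, 3, 2, 1, 0] (7->1, 6->17, 5->17, 4->7, 3->8, 2->9, 1->13, 0->5), giving [1, 17, 17, 7, 8, 9, 13, 5].

[1, 17, 17, 7, 8, 9, 13, 5]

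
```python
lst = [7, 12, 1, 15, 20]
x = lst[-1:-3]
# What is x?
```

lst has length 5. The slice lst[-1:-3] resolves to an empty index range, so the result is [].

[]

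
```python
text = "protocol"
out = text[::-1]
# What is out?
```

text has length 8. The slice text[::-1] selects indices [7, 6, 5, 4, 3, 2, 1, 0] (7->'l', 6->'o', 5->'c', 4->'o', 3->'t', 2->'o', 1->'r', 0->'p'), giving 'locotorp'.

'locotorp'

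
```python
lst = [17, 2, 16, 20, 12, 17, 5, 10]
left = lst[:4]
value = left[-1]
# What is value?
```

lst has length 8. The slice lst[:4] selects indices [0, 1, 2, 3] (0->17, 1->2, 2->16, 3->20), giving [17, 2, 16, 20]. So left = [17, 2, 16, 20]. Then left[-1] = 20.

20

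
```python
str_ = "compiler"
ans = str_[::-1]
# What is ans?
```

str_ has length 8. The slice str_[::-1] selects indices [7, 6, 5, 4, 3, 2, 1, 0] (7->'r', 6->'e', 5->'l', 4->'i', 3->'p', 2->'m', 1->'o', 0->'c'), giving 'relipmoc'.

'relipmoc'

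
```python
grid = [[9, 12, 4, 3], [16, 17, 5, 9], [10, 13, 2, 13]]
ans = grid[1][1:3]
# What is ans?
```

grid[1] = [16, 17, 5, 9]. grid[1] has length 4. The slice grid[1][1:3] selects indices [1, 2] (1->17, 2->5), giving [17, 5].

[17, 5]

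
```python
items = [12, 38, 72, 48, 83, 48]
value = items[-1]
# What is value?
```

items has length 6. Negative index -1 maps to positive index 6 + (-1) = 5. items[5] = 48.

48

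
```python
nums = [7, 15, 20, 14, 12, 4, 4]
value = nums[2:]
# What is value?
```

nums has length 7. The slice nums[2:] selects indices [2, 3, 4, 5, 6] (2->20, 3->14, 4->12, 5->4, 6->4), giving [20, 14, 12, 4, 4].

[20, 14, 12, 4, 4]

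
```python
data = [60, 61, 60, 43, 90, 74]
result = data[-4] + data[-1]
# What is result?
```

data has length 6. Negative index -4 maps to positive index 6 + (-4) = 2. data[2] = 60.
data has length 6. Negative index -1 maps to positive index 6 + (-1) = 5. data[5] = 74.
Sum: 60 + 74 = 134.

134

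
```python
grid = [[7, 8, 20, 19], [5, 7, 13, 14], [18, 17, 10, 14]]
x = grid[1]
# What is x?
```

grid has 3 rows. Row 1 is [5, 7, 13, 14].

[5, 7, 13, 14]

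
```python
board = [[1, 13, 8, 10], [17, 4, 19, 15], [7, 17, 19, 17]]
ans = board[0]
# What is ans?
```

board has 3 rows. Row 0 is [1, 13, 8, 10].

[1, 13, 8, 10]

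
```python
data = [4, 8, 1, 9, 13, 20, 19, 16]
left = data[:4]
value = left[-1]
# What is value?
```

data has length 8. The slice data[:4] selects indices [0, 1, 2, 3] (0->4, 1->8, 2->1, 3->9), giving [4, 8, 1, 9]. So left = [4, 8, 1, 9]. Then left[-1] = 9.

9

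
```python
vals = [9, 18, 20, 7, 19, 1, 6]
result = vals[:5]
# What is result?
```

vals has length 7. The slice vals[:5] selects indices [0, 1, 2, 3, 4] (0->9, 1->18, 2->20, 3->7, 4->19), giving [9, 18, 20, 7, 19].

[9, 18, 20, 7, 19]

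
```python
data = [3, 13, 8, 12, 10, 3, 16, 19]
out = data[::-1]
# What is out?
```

data has length 8. The slice data[::-1] selects indices [7, 6, 5, 4, 3, 2, 1, 0] (7->19, 6->16, 5->3, 4->10, 3->12, 2->8, 1->13, 0->3), giving [19, 16, 3, 10, 12, 8, 13, 3].

[19, 16, 3, 10, 12, 8, 13, 3]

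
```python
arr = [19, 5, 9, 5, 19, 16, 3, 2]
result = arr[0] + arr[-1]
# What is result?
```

arr has length 8. arr[0] = 19.
arr has length 8. Negative index -1 maps to positive index 8 + (-1) = 7. arr[7] = 2.
Sum: 19 + 2 = 21.

21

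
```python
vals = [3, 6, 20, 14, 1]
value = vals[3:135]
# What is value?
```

vals has length 5. The slice vals[3:135] selects indices [3, 4] (3->14, 4->1), giving [14, 1].

[14, 1]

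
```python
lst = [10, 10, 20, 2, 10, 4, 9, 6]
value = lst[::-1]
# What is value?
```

lst has length 8. The slice lst[::-1] selects indices [7, 6, 5, 4, 3, 2, 1, 0] (7->6, 6->9, 5->4, 4->10, 3->2, 2->20, 1->10, 0->10), giving [6, 9, 4, 10, 2, 20, 10, 10].

[6, 9, 4, 10, 2, 20, 10, 10]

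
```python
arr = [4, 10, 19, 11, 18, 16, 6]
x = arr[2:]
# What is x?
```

arr has length 7. The slice arr[2:] selects indices [2, 3, 4, 5, 6] (2->19, 3->11, 4->18, 5->16, 6->6), giving [19, 11, 18, 16, 6].

[19, 11, 18, 16, 6]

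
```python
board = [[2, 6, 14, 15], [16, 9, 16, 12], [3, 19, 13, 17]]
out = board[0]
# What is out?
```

board has 3 rows. Row 0 is [2, 6, 14, 15].

[2, 6, 14, 15]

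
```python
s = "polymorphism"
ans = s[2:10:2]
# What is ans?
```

s has length 12. The slice s[2:10:2] selects indices [2, 4, 6, 8] (2->'l', 4->'m', 6->'r', 8->'h'), giving 'lmrh'.

'lmrh'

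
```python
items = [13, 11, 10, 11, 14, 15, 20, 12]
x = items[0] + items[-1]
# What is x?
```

items has length 8. items[0] = 13.
items has length 8. Negative index -1 maps to positive index 8 + (-1) = 7. items[7] = 12.
Sum: 13 + 12 = 25.

25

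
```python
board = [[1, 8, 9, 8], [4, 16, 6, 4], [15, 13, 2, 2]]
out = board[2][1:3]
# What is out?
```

board[2] = [15, 13, 2, 2]. board[2] has length 4. The slice board[2][1:3] selects indices [1, 2] (1->13, 2->2), giving [13, 2].

[13, 2]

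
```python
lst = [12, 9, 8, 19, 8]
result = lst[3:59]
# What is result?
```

lst has length 5. The slice lst[3:59] selects indices [3, 4] (3->19, 4->8), giving [19, 8].

[19, 8]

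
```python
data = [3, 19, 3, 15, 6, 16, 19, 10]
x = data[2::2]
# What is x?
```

data has length 8. The slice data[2::2] selects indices [2, 4, 6] (2->3, 4->6, 6->19), giving [3, 6, 19].

[3, 6, 19]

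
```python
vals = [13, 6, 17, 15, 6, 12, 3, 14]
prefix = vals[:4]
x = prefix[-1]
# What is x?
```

vals has length 8. The slice vals[:4] selects indices [0, 1, 2, 3] (0->13, 1->6, 2->17, 3->15), giving [13, 6, 17, 15]. So prefix = [13, 6, 17, 15]. Then prefix[-1] = 15.

15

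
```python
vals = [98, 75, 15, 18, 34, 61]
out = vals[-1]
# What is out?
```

vals has length 6. Negative index -1 maps to positive index 6 + (-1) = 5. vals[5] = 61.

61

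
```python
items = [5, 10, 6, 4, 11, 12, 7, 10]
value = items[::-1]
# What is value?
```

items has length 8. The slice items[::-1] selects indices [7, 6, 5, 4, 3, 2, 1, 0] (7->10, 6->7, 5->12, 4->11, 3->4, 2->6, 1->10, 0->5), giving [10, 7, 12, 11, 4, 6, 10, 5].

[10, 7, 12, 11, 4, 6, 10, 5]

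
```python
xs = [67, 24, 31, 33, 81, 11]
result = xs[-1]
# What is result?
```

xs has length 6. Negative index -1 maps to positive index 6 + (-1) = 5. xs[5] = 11.

11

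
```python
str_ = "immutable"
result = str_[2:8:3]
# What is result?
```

str_ has length 9. The slice str_[2:8:3] selects indices [2, 5] (2->'m', 5->'a'), giving 'ma'.

'ma'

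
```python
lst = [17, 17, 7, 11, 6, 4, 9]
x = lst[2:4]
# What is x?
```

lst has length 7. The slice lst[2:4] selects indices [2, 3] (2->7, 3->11), giving [7, 11].

[7, 11]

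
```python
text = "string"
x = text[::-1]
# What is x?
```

text has length 6. The slice text[::-1] selects indices [5, 4, 3, 2, 1, 0] (5->'g', 4->'n', 3->'i', 2->'r', 1->'t', 0->'s'), giving 'gnirts'.

'gnirts'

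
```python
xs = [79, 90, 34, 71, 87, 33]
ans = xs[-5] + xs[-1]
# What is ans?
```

xs has length 6. Negative index -5 maps to positive index 6 + (-5) = 1. xs[1] = 90.
xs has length 6. Negative index -1 maps to positive index 6 + (-1) = 5. xs[5] = 33.
Sum: 90 + 33 = 123.

123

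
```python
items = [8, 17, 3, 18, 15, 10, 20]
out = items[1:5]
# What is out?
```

items has length 7. The slice items[1:5] selects indices [1, 2, 3, 4] (1->17, 2->3, 3->18, 4->15), giving [17, 3, 18, 15].

[17, 3, 18, 15]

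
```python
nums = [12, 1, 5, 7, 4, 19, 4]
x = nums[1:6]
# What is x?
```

nums has length 7. The slice nums[1:6] selects indices [1, 2, 3, 4, 5] (1->1, 2->5, 3->7, 4->4, 5->19), giving [1, 5, 7, 4, 19].

[1, 5, 7, 4, 19]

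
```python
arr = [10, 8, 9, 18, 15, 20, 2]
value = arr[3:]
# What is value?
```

arr has length 7. The slice arr[3:] selects indices [3, 4, 5, 6] (3->18, 4->15, 5->20, 6->2), giving [18, 15, 20, 2].

[18, 15, 20, 2]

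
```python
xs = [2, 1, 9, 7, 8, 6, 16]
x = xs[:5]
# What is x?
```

xs has length 7. The slice xs[:5] selects indices [0, 1, 2, 3, 4] (0->2, 1->1, 2->9, 3->7, 4->8), giving [2, 1, 9, 7, 8].

[2, 1, 9, 7, 8]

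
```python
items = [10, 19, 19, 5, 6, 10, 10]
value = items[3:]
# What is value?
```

items has length 7. The slice items[3:] selects indices [3, 4, 5, 6] (3->5, 4->6, 5->10, 6->10), giving [5, 6, 10, 10].

[5, 6, 10, 10]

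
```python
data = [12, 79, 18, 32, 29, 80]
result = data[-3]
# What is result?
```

data has length 6. Negative index -3 maps to positive index 6 + (-3) = 3. data[3] = 32.

32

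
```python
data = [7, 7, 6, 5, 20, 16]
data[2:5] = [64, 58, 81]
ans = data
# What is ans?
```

data starts as [7, 7, 6, 5, 20, 16] (length 6). The slice data[2:5] covers indices [2, 3, 4] with values [6, 5, 20]. Replacing that slice with [64, 58, 81] (same length) produces [7, 7, 64, 58, 81, 16].

[7, 7, 64, 58, 81, 16]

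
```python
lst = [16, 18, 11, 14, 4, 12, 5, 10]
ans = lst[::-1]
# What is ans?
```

lst has length 8. The slice lst[::-1] selects indices [7, 6, 5, 4, 3, 2, 1, 0] (7->10, 6->5, 5->12, 4->4, 3->14, 2->11, 1->18, 0->16), giving [10, 5, 12, 4, 14, 11, 18, 16].

[10, 5, 12, 4, 14, 11, 18, 16]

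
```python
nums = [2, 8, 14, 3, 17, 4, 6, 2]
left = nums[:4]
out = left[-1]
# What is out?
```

nums has length 8. The slice nums[:4] selects indices [0, 1, 2, 3] (0->2, 1->8, 2->14, 3->3), giving [2, 8, 14, 3]. So left = [2, 8, 14, 3]. Then left[-1] = 3.

3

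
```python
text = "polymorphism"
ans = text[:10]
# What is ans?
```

text has length 12. The slice text[:10] selects indices [0, 1, 2, 3, 4, 5, 6, 7, 8, 9] (0->'p', 1->'o', 2->'l', 3->'y', 4->'m', 5->'o', 6->'r', 7->'p', 8->'h', 9->'i'), giving 'polymorphi'.

'polymorphi'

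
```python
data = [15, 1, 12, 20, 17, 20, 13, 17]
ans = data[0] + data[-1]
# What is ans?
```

data has length 8. data[0] = 15.
data has length 8. Negative index -1 maps to positive index 8 + (-1) = 7. data[7] = 17.
Sum: 15 + 17 = 32.

32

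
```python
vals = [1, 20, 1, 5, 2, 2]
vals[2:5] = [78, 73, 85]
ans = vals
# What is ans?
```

vals starts as [1, 20, 1, 5, 2, 2] (length 6). The slice vals[2:5] covers indices [2, 3, 4] with values [1, 5, 2]. Replacing that slice with [78, 73, 85] (same length) produces [1, 20, 78, 73, 85, 2].

[1, 20, 78, 73, 85, 2]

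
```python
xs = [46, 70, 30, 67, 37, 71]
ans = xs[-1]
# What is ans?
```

xs has length 6. Negative index -1 maps to positive index 6 + (-1) = 5. xs[5] = 71.

71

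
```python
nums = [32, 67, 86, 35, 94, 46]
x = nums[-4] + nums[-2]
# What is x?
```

nums has length 6. Negative index -4 maps to positive index 6 + (-4) = 2. nums[2] = 86.
nums has length 6. Negative index -2 maps to positive index 6 + (-2) = 4. nums[4] = 94.
Sum: 86 + 94 = 180.

180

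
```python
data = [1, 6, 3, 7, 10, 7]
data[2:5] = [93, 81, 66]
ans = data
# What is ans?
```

data starts as [1, 6, 3, 7, 10, 7] (length 6). The slice data[2:5] covers indices [2, 3, 4] with values [3, 7, 10]. Replacing that slice with [93, 81, 66] (same length) produces [1, 6, 93, 81, 66, 7].

[1, 6, 93, 81, 66, 7]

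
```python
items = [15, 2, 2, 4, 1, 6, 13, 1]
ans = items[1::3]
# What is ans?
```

items has length 8. The slice items[1::3] selects indices [1, 4, 7] (1->2, 4->1, 7->1), giving [2, 1, 1].

[2, 1, 1]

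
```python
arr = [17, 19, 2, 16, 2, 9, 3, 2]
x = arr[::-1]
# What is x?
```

arr has length 8. The slice arr[::-1] selects indices [7, 6, 5, 4, 3, 2, 1, 0] (7->2, 6->3, 5->9, 4->2, 3->16, 2->2, 1->19, 0->17), giving [2, 3, 9, 2, 16, 2, 19, 17].

[2, 3, 9, 2, 16, 2, 19, 17]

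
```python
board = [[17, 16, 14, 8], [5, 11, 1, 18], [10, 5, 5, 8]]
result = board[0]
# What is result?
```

board has 3 rows. Row 0 is [17, 16, 14, 8].

[17, 16, 14, 8]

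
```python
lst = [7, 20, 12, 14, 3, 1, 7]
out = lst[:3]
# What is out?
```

lst has length 7. The slice lst[:3] selects indices [0, 1, 2] (0->7, 1->20, 2->12), giving [7, 20, 12].

[7, 20, 12]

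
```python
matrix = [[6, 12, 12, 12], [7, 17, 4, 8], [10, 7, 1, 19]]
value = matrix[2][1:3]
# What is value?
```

matrix[2] = [10, 7, 1, 19]. matrix[2] has length 4. The slice matrix[2][1:3] selects indices [1, 2] (1->7, 2->1), giving [7, 1].

[7, 1]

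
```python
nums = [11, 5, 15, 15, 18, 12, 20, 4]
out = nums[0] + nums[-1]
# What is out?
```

nums has length 8. nums[0] = 11.
nums has length 8. Negative index -1 maps to positive index 8 + (-1) = 7. nums[7] = 4.
Sum: 11 + 4 = 15.

15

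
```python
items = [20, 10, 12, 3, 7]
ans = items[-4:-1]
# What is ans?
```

items has length 5. The slice items[-4:-1] selects indices [1, 2, 3] (1->10, 2->12, 3->3), giving [10, 12, 3].

[10, 12, 3]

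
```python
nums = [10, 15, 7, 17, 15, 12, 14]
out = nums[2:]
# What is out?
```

nums has length 7. The slice nums[2:] selects indices [2, 3, 4, 5, 6] (2->7, 3->17, 4->15, 5->12, 6->14), giving [7, 17, 15, 12, 14].

[7, 17, 15, 12, 14]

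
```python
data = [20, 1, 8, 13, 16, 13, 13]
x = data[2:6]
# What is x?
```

data has length 7. The slice data[2:6] selects indices [2, 3, 4, 5] (2->8, 3->13, 4->16, 5->13), giving [8, 13, 16, 13].

[8, 13, 16, 13]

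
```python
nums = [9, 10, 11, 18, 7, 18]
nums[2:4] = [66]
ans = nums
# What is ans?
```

nums starts as [9, 10, 11, 18, 7, 18] (length 6). The slice nums[2:4] covers indices [2, 3] with values [11, 18]. Replacing that slice with [66] (different length) produces [9, 10, 66, 7, 18].

[9, 10, 66, 7, 18]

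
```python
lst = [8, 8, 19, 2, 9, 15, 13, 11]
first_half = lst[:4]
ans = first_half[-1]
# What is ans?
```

lst has length 8. The slice lst[:4] selects indices [0, 1, 2, 3] (0->8, 1->8, 2->19, 3->2), giving [8, 8, 19, 2]. So first_half = [8, 8, 19, 2]. Then first_half[-1] = 2.

2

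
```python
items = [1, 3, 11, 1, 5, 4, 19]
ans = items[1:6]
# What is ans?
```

items has length 7. The slice items[1:6] selects indices [1, 2, 3, 4, 5] (1->3, 2->11, 3->1, 4->5, 5->4), giving [3, 11, 1, 5, 4].

[3, 11, 1, 5, 4]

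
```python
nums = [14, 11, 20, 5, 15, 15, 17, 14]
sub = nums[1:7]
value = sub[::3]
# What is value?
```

nums has length 8. The slice nums[1:7] selects indices [1, 2, 3, 4, 5, 6] (1->11, 2->20, 3->5, 4->15, 5->15, 6->17), giving [11, 20, 5, 15, 15, 17]. So sub = [11, 20, 5, 15, 15, 17]. sub has length 6. The slice sub[::3] selects indices [0, 3] (0->11, 3->15), giving [11, 15].

[11, 15]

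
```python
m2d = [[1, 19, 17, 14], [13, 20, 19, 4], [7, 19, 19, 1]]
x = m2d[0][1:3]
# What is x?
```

m2d[0] = [1, 19, 17, 14]. m2d[0] has length 4. The slice m2d[0][1:3] selects indices [1, 2] (1->19, 2->17), giving [19, 17].

[19, 17]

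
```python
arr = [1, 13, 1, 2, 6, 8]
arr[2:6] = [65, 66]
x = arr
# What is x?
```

arr starts as [1, 13, 1, 2, 6, 8] (length 6). The slice arr[2:6] covers indices [2, 3, 4, 5] with values [1, 2, 6, 8]. Replacing that slice with [65, 66] (different length) produces [1, 13, 65, 66].

[1, 13, 65, 66]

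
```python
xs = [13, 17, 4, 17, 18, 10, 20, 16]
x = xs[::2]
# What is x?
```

xs has length 8. The slice xs[::2] selects indices [0, 2, 4, 6] (0->13, 2->4, 4->18, 6->20), giving [13, 4, 18, 20].

[13, 4, 18, 20]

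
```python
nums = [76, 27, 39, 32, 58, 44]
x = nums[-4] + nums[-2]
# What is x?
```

nums has length 6. Negative index -4 maps to positive index 6 + (-4) = 2. nums[2] = 39.
nums has length 6. Negative index -2 maps to positive index 6 + (-2) = 4. nums[4] = 58.
Sum: 39 + 58 = 97.

97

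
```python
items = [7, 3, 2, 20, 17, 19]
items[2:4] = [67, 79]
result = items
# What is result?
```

items starts as [7, 3, 2, 20, 17, 19] (length 6). The slice items[2:4] covers indices [2, 3] with values [2, 20]. Replacing that slice with [67, 79] (same length) produces [7, 3, 67, 79, 17, 19].

[7, 3, 67, 79, 17, 19]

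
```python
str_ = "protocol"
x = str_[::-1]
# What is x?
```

str_ has length 8. The slice str_[::-1] selects indices [7, 6, 5, 4, 3, 2, 1, 0] (7->'l', 6->'o', 5->'c', 4->'o', 3->'t', 2->'o', 1->'r', 0->'p'), giving 'locotorp'.

'locotorp'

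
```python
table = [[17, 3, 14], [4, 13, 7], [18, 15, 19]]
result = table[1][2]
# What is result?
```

table[1] = [4, 13, 7]. Taking column 2 of that row yields 7.

7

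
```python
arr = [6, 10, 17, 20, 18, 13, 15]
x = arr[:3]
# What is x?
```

arr has length 7. The slice arr[:3] selects indices [0, 1, 2] (0->6, 1->10, 2->17), giving [6, 10, 17].

[6, 10, 17]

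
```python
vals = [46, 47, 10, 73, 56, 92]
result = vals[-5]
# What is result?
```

vals has length 6. Negative index -5 maps to positive index 6 + (-5) = 1. vals[1] = 47.

47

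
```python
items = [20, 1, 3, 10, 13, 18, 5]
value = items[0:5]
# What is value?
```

items has length 7. The slice items[0:5] selects indices [0, 1, 2, 3, 4] (0->20, 1->1, 2->3, 3->10, 4->13), giving [20, 1, 3, 10, 13].

[20, 1, 3, 10, 13]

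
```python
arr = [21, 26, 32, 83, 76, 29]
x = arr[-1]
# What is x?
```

arr has length 6. Negative index -1 maps to positive index 6 + (-1) = 5. arr[5] = 29.

29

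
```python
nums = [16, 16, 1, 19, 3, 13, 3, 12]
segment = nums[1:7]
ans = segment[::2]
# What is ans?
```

nums has length 8. The slice nums[1:7] selects indices [1, 2, 3, 4, 5, 6] (1->16, 2->1, 3->19, 4->3, 5->13, 6->3), giving [16, 1, 19, 3, 13, 3]. So segment = [16, 1, 19, 3, 13, 3]. segment has length 6. The slice segment[::2] selects indices [0, 2, 4] (0->16, 2->19, 4->13), giving [16, 19, 13].

[16, 19, 13]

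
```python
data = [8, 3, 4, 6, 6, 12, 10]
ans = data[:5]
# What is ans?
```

data has length 7. The slice data[:5] selects indices [0, 1, 2, 3, 4] (0->8, 1->3, 2->4, 3->6, 4->6), giving [8, 3, 4, 6, 6].

[8, 3, 4, 6, 6]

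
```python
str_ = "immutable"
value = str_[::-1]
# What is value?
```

str_ has length 9. The slice str_[::-1] selects indices [8, 7, 6, 5, 4, 3, 2, 1, 0] (8->'e', 7->'l', 6->'b', 5->'a', 4->'t', 3->'u', 2->'m', 1->'m', 0->'i'), giving 'elbatummi'.

'elbatummi'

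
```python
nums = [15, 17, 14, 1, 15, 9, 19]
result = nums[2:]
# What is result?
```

nums has length 7. The slice nums[2:] selects indices [2, 3, 4, 5, 6] (2->14, 3->1, 4->15, 5->9, 6->19), giving [14, 1, 15, 9, 19].

[14, 1, 15, 9, 19]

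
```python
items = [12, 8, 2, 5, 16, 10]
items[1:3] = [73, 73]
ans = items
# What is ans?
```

items starts as [12, 8, 2, 5, 16, 10] (length 6). The slice items[1:3] covers indices [1, 2] with values [8, 2]. Replacing that slice with [73, 73] (same length) produces [12, 73, 73, 5, 16, 10].

[12, 73, 73, 5, 16, 10]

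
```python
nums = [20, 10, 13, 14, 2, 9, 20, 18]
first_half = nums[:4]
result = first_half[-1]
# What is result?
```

nums has length 8. The slice nums[:4] selects indices [0, 1, 2, 3] (0->20, 1->10, 2->13, 3->14), giving [20, 10, 13, 14]. So first_half = [20, 10, 13, 14]. Then first_half[-1] = 14.

14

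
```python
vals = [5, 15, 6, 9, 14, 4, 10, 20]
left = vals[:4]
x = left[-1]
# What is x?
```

vals has length 8. The slice vals[:4] selects indices [0, 1, 2, 3] (0->5, 1->15, 2->6, 3->9), giving [5, 15, 6, 9]. So left = [5, 15, 6, 9]. Then left[-1] = 9.

9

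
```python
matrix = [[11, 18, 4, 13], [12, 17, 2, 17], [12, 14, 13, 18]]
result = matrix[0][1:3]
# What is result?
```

matrix[0] = [11, 18, 4, 13]. matrix[0] has length 4. The slice matrix[0][1:3] selects indices [1, 2] (1->18, 2->4), giving [18, 4].

[18, 4]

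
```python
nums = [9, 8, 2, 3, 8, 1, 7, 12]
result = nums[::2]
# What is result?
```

nums has length 8. The slice nums[::2] selects indices [0, 2, 4, 6] (0->9, 2->2, 4->8, 6->7), giving [9, 2, 8, 7].

[9, 2, 8, 7]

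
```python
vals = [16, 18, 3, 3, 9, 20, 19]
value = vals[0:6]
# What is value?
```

vals has length 7. The slice vals[0:6] selects indices [0, 1, 2, 3, 4, 5] (0->16, 1->18, 2->3, 3->3, 4->9, 5->20), giving [16, 18, 3, 3, 9, 20].

[16, 18, 3, 3, 9, 20]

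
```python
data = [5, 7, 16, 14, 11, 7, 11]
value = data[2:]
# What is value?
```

data has length 7. The slice data[2:] selects indices [2, 3, 4, 5, 6] (2->16, 3->14, 4->11, 5->7, 6->11), giving [16, 14, 11, 7, 11].

[16, 14, 11, 7, 11]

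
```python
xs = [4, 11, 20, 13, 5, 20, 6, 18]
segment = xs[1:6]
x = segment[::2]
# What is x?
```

xs has length 8. The slice xs[1:6] selects indices [1, 2, 3, 4, 5] (1->11, 2->20, 3->13, 4->5, 5->20), giving [11, 20, 13, 5, 20]. So segment = [11, 20, 13, 5, 20]. segment has length 5. The slice segment[::2] selects indices [0, 2, 4] (0->11, 2->13, 4->20), giving [11, 13, 20].

[11, 13, 20]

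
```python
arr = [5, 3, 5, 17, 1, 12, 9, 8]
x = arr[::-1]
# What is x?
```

arr has length 8. The slice arr[::-1] selects indices [7, 6, 5, 4, 3, 2, 1, 0] (7->8, 6->9, 5->12, 4->1, 3->17, 2->5, 1->3, 0->5), giving [8, 9, 12, 1, 17, 5, 3, 5].

[8, 9, 12, 1, 17, 5, 3, 5]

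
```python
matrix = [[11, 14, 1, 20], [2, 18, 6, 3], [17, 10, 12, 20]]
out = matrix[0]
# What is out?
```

matrix has 3 rows. Row 0 is [11, 14, 1, 20].

[11, 14, 1, 20]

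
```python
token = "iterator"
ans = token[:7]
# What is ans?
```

token has length 8. The slice token[:7] selects indices [0, 1, 2, 3, 4, 5, 6] (0->'i', 1->'t', 2->'e', 3->'r', 4->'a', 5->'t', 6->'o'), giving 'iterato'.

'iterato'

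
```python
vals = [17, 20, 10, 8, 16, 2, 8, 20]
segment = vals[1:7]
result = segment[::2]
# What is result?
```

vals has length 8. The slice vals[1:7] selects indices [1, 2, 3, 4, 5, 6] (1->20, 2->10, 3->8, 4->16, 5->2, 6->8), giving [20, 10, 8, 16, 2, 8]. So segment = [20, 10, 8, 16, 2, 8]. segment has length 6. The slice segment[::2] selects indices [0, 2, 4] (0->20, 2->8, 4->2), giving [20, 8, 2].

[20, 8, 2]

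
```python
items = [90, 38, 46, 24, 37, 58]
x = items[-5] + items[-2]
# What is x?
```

items has length 6. Negative index -5 maps to positive index 6 + (-5) = 1. items[1] = 38.
items has length 6. Negative index -2 maps to positive index 6 + (-2) = 4. items[4] = 37.
Sum: 38 + 37 = 75.

75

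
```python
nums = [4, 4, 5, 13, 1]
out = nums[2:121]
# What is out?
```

nums has length 5. The slice nums[2:121] selects indices [2, 3, 4] (2->5, 3->13, 4->1), giving [5, 13, 1].

[5, 13, 1]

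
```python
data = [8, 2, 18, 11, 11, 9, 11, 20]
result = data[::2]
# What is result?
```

data has length 8. The slice data[::2] selects indices [0, 2, 4, 6] (0->8, 2->18, 4->11, 6->11), giving [8, 18, 11, 11].

[8, 18, 11, 11]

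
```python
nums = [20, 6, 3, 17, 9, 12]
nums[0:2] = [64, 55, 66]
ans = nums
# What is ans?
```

nums starts as [20, 6, 3, 17, 9, 12] (length 6). The slice nums[0:2] covers indices [0, 1] with values [20, 6]. Replacing that slice with [64, 55, 66] (different length) produces [64, 55, 66, 3, 17, 9, 12].

[64, 55, 66, 3, 17, 9, 12]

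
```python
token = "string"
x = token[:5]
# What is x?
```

token has length 6. The slice token[:5] selects indices [0, 1, 2, 3, 4] (0->'s', 1->'t', 2->'r', 3->'i', 4->'n'), giving 'strin'.

'strin'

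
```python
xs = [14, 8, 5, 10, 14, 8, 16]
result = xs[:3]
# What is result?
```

xs has length 7. The slice xs[:3] selects indices [0, 1, 2] (0->14, 1->8, 2->5), giving [14, 8, 5].

[14, 8, 5]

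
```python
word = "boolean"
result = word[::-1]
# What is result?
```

word has length 7. The slice word[::-1] selects indices [6, 5, 4, 3, 2, 1, 0] (6->'n', 5->'a', 4->'e', 3->'l', 2->'o', 1->'o', 0->'b'), giving 'naeloob'.

'naeloob'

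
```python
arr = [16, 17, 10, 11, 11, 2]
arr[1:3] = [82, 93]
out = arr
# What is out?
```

arr starts as [16, 17, 10, 11, 11, 2] (length 6). The slice arr[1:3] covers indices [1, 2] with values [17, 10]. Replacing that slice with [82, 93] (same length) produces [16, 82, 93, 11, 11, 2].

[16, 82, 93, 11, 11, 2]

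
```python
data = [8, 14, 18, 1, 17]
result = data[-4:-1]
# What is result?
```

data has length 5. The slice data[-4:-1] selects indices [1, 2, 3] (1->14, 2->18, 3->1), giving [14, 18, 1].

[14, 18, 1]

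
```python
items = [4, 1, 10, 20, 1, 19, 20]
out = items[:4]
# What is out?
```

items has length 7. The slice items[:4] selects indices [0, 1, 2, 3] (0->4, 1->1, 2->10, 3->20), giving [4, 1, 10, 20].

[4, 1, 10, 20]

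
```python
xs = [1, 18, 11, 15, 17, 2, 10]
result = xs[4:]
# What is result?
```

xs has length 7. The slice xs[4:] selects indices [4, 5, 6] (4->17, 5->2, 6->10), giving [17, 2, 10].

[17, 2, 10]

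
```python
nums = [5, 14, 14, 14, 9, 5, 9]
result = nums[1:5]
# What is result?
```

nums has length 7. The slice nums[1:5] selects indices [1, 2, 3, 4] (1->14, 2->14, 3->14, 4->9), giving [14, 14, 14, 9].

[14, 14, 14, 9]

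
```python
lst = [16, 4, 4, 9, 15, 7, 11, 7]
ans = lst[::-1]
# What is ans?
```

lst has length 8. The slice lst[::-1] selects indices [7, 6, 5, 4, 3, 2, 1, 0] (7->7, 6->11, 5->7, 4->15, 3->9, 2->4, 1->4, 0->16), giving [7, 11, 7, 15, 9, 4, 4, 16].

[7, 11, 7, 15, 9, 4, 4, 16]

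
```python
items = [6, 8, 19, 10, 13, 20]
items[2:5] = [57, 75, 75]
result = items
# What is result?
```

items starts as [6, 8, 19, 10, 13, 20] (length 6). The slice items[2:5] covers indices [2, 3, 4] with values [19, 10, 13]. Replacing that slice with [57, 75, 75] (same length) produces [6, 8, 57, 75, 75, 20].

[6, 8, 57, 75, 75, 20]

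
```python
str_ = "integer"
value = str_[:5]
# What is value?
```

str_ has length 7. The slice str_[:5] selects indices [0, 1, 2, 3, 4] (0->'i', 1->'n', 2->'t', 3->'e', 4->'g'), giving 'integ'.

'integ'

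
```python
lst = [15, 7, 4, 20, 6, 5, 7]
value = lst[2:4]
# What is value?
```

lst has length 7. The slice lst[2:4] selects indices [2, 3] (2->4, 3->20), giving [4, 20].

[4, 20]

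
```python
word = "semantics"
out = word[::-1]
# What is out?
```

word has length 9. The slice word[::-1] selects indices [8, 7, 6, 5, 4, 3, 2, 1, 0] (8->'s', 7->'c', 6->'i', 5->'t', 4->'n', 3->'a', 2->'m', 1->'e', 0->'s'), giving 'scitnames'.

'scitnames'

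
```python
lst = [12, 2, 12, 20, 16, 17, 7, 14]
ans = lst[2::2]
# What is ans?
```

lst has length 8. The slice lst[2::2] selects indices [2, 4, 6] (2->12, 4->16, 6->7), giving [12, 16, 7].

[12, 16, 7]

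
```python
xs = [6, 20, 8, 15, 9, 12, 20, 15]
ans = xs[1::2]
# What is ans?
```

xs has length 8. The slice xs[1::2] selects indices [1, 3, 5, 7] (1->20, 3->15, 5->12, 7->15), giving [20, 15, 12, 15].

[20, 15, 12, 15]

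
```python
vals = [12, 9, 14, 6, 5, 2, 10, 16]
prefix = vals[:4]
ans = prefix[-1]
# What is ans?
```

vals has length 8. The slice vals[:4] selects indices [0, 1, 2, 3] (0->12, 1->9, 2->14, 3->6), giving [12, 9, 14, 6]. So prefix = [12, 9, 14, 6]. Then prefix[-1] = 6.

6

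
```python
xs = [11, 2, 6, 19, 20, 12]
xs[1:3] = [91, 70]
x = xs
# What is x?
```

xs starts as [11, 2, 6, 19, 20, 12] (length 6). The slice xs[1:3] covers indices [1, 2] with values [2, 6]. Replacing that slice with [91, 70] (same length) produces [11, 91, 70, 19, 20, 12].

[11, 91, 70, 19, 20, 12]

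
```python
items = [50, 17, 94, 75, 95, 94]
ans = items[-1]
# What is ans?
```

items has length 6. Negative index -1 maps to positive index 6 + (-1) = 5. items[5] = 94.

94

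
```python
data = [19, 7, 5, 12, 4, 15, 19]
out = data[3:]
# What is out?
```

data has length 7. The slice data[3:] selects indices [3, 4, 5, 6] (3->12, 4->4, 5->15, 6->19), giving [12, 4, 15, 19].

[12, 4, 15, 19]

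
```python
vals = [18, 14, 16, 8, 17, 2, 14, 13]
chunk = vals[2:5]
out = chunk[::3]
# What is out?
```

vals has length 8. The slice vals[2:5] selects indices [2, 3, 4] (2->16, 3->8, 4->17), giving [16, 8, 17]. So chunk = [16, 8, 17]. chunk has length 3. The slice chunk[::3] selects indices [0] (0->16), giving [16].

[16]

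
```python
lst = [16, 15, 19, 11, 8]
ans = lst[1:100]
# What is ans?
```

lst has length 5. The slice lst[1:100] selects indices [1, 2, 3, 4] (1->15, 2->19, 3->11, 4->8), giving [15, 19, 11, 8].

[15, 19, 11, 8]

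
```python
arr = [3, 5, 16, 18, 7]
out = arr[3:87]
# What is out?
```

arr has length 5. The slice arr[3:87] selects indices [3, 4] (3->18, 4->7), giving [18, 7].

[18, 7]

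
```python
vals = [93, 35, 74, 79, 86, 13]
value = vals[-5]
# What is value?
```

vals has length 6. Negative index -5 maps to positive index 6 + (-5) = 1. vals[1] = 35.

35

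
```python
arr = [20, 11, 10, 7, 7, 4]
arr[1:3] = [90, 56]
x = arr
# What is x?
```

arr starts as [20, 11, 10, 7, 7, 4] (length 6). The slice arr[1:3] covers indices [1, 2] with values [11, 10]. Replacing that slice with [90, 56] (same length) produces [20, 90, 56, 7, 7, 4].

[20, 90, 56, 7, 7, 4]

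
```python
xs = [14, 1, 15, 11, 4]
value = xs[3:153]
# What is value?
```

xs has length 5. The slice xs[3:153] selects indices [3, 4] (3->11, 4->4), giving [11, 4].

[11, 4]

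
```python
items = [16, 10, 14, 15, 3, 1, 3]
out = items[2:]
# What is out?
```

items has length 7. The slice items[2:] selects indices [2, 3, 4, 5, 6] (2->14, 3->15, 4->3, 5->1, 6->3), giving [14, 15, 3, 1, 3].

[14, 15, 3, 1, 3]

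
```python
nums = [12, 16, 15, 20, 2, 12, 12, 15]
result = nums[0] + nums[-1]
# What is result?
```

nums has length 8. nums[0] = 12.
nums has length 8. Negative index -1 maps to positive index 8 + (-1) = 7. nums[7] = 15.
Sum: 12 + 15 = 27.

27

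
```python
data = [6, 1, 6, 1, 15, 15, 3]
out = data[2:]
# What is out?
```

data has length 7. The slice data[2:] selects indices [2, 3, 4, 5, 6] (2->6, 3->1, 4->15, 5->15, 6->3), giving [6, 1, 15, 15, 3].

[6, 1, 15, 15, 3]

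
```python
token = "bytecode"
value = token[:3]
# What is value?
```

token has length 8. The slice token[:3] selects indices [0, 1, 2] (0->'b', 1->'y', 2->'t'), giving 'byt'.

'byt'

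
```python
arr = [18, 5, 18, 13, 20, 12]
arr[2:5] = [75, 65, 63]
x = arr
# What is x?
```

arr starts as [18, 5, 18, 13, 20, 12] (length 6). The slice arr[2:5] covers indices [2, 3, 4] with values [18, 13, 20]. Replacing that slice with [75, 65, 63] (same length) produces [18, 5, 75, 65, 63, 12].

[18, 5, 75, 65, 63, 12]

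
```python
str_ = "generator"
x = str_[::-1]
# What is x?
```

str_ has length 9. The slice str_[::-1] selects indices [8, 7, 6, 5, 4, 3, 2, 1, 0] (8->'r', 7->'o', 6->'t', 5->'a', 4->'r', 3->'e', 2->'n', 1->'e', 0->'g'), giving 'rotareneg'.

'rotareneg'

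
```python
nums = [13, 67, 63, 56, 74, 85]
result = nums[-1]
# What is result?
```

nums has length 6. Negative index -1 maps to positive index 6 + (-1) = 5. nums[5] = 85.

85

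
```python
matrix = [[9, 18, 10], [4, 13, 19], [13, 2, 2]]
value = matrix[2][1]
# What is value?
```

matrix[2] = [13, 2, 2]. Taking column 1 of that row yields 2.

2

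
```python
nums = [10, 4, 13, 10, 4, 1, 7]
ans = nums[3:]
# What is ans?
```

nums has length 7. The slice nums[3:] selects indices [3, 4, 5, 6] (3->10, 4->4, 5->1, 6->7), giving [10, 4, 1, 7].

[10, 4, 1, 7]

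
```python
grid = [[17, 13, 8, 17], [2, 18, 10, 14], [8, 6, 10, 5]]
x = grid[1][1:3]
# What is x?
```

grid[1] = [2, 18, 10, 14]. grid[1] has length 4. The slice grid[1][1:3] selects indices [1, 2] (1->18, 2->10), giving [18, 10].

[18, 10]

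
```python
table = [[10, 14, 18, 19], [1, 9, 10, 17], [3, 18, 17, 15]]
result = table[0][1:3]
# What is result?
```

table[0] = [10, 14, 18, 19]. table[0] has length 4. The slice table[0][1:3] selects indices [1, 2] (1->14, 2->18), giving [14, 18].

[14, 18]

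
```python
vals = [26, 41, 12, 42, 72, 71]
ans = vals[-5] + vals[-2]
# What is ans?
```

vals has length 6. Negative index -5 maps to positive index 6 + (-5) = 1. vals[1] = 41.
vals has length 6. Negative index -2 maps to positive index 6 + (-2) = 4. vals[4] = 72.
Sum: 41 + 72 = 113.

113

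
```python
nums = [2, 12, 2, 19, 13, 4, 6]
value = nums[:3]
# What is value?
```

nums has length 7. The slice nums[:3] selects indices [0, 1, 2] (0->2, 1->12, 2->2), giving [2, 12, 2].

[2, 12, 2]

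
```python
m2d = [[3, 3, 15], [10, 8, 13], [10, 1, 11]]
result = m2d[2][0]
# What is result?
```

m2d[2] = [10, 1, 11]. Taking column 0 of that row yields 10.

10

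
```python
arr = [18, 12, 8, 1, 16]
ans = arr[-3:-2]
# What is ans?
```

arr has length 5. The slice arr[-3:-2] selects indices [2] (2->8), giving [8].

[8]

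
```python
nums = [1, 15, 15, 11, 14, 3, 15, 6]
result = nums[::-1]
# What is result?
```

nums has length 8. The slice nums[::-1] selects indices [7, 6, 5, 4, 3, 2, 1, 0] (7->6, 6->15, 5->3, 4->14, 3->11, 2->15, 1->15, 0->1), giving [6, 15, 3, 14, 11, 15, 15, 1].

[6, 15, 3, 14, 11, 15, 15, 1]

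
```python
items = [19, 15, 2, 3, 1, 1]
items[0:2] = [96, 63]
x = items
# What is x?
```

items starts as [19, 15, 2, 3, 1, 1] (length 6). The slice items[0:2] covers indices [0, 1] with values [19, 15]. Replacing that slice with [96, 63] (same length) produces [96, 63, 2, 3, 1, 1].

[96, 63, 2, 3, 1, 1]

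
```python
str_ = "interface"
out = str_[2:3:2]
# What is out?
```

str_ has length 9. The slice str_[2:3:2] selects indices [2] (2->'t'), giving 't'.

't'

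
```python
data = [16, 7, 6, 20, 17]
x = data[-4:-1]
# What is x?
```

data has length 5. The slice data[-4:-1] selects indices [1, 2, 3] (1->7, 2->6, 3->20), giving [7, 6, 20].

[7, 6, 20]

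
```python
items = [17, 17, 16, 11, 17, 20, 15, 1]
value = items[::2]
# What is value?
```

items has length 8. The slice items[::2] selects indices [0, 2, 4, 6] (0->17, 2->16, 4->17, 6->15), giving [17, 16, 17, 15].

[17, 16, 17, 15]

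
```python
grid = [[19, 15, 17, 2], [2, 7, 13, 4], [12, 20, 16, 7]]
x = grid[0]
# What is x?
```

grid has 3 rows. Row 0 is [19, 15, 17, 2].

[19, 15, 17, 2]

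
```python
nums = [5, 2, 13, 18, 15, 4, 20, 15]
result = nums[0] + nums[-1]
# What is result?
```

nums has length 8. nums[0] = 5.
nums has length 8. Negative index -1 maps to positive index 8 + (-1) = 7. nums[7] = 15.
Sum: 5 + 15 = 20.

20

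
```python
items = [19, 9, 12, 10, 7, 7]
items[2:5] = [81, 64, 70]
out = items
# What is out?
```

items starts as [19, 9, 12, 10, 7, 7] (length 6). The slice items[2:5] covers indices [2, 3, 4] with values [12, 10, 7]. Replacing that slice with [81, 64, 70] (same length) produces [19, 9, 81, 64, 70, 7].

[19, 9, 81, 64, 70, 7]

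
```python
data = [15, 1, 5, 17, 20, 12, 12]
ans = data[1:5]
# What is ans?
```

data has length 7. The slice data[1:5] selects indices [1, 2, 3, 4] (1->1, 2->5, 3->17, 4->20), giving [1, 5, 17, 20].

[1, 5, 17, 20]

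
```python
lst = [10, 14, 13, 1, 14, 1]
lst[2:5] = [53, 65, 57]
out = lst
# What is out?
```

lst starts as [10, 14, 13, 1, 14, 1] (length 6). The slice lst[2:5] covers indices [2, 3, 4] with values [13, 1, 14]. Replacing that slice with [53, 65, 57] (same length) produces [10, 14, 53, 65, 57, 1].

[10, 14, 53, 65, 57, 1]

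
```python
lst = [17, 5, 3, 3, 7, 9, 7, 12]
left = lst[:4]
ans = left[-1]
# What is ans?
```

lst has length 8. The slice lst[:4] selects indices [0, 1, 2, 3] (0->17, 1->5, 2->3, 3->3), giving [17, 5, 3, 3]. So left = [17, 5, 3, 3]. Then left[-1] = 3.

3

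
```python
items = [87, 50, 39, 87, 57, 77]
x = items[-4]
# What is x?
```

items has length 6. Negative index -4 maps to positive index 6 + (-4) = 2. items[2] = 39.

39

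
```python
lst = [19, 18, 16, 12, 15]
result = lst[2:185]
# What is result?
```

lst has length 5. The slice lst[2:185] selects indices [2, 3, 4] (2->16, 3->12, 4->15), giving [16, 12, 15].

[16, 12, 15]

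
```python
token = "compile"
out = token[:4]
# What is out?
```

token has length 7. The slice token[:4] selects indices [0, 1, 2, 3] (0->'c', 1->'o', 2->'m', 3->'p'), giving 'comp'.

'comp'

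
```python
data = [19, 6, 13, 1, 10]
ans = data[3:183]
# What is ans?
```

data has length 5. The slice data[3:183] selects indices [3, 4] (3->1, 4->10), giving [1, 10].

[1, 10]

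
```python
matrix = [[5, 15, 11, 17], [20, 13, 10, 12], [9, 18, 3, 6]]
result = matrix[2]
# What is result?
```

matrix has 3 rows. Row 2 is [9, 18, 3, 6].

[9, 18, 3, 6]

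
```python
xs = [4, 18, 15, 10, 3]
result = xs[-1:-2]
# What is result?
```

xs has length 5. The slice xs[-1:-2] resolves to an empty index range, so the result is [].

[]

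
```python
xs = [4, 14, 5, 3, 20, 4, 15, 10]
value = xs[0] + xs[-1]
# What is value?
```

xs has length 8. xs[0] = 4.
xs has length 8. Negative index -1 maps to positive index 8 + (-1) = 7. xs[7] = 10.
Sum: 4 + 10 = 14.

14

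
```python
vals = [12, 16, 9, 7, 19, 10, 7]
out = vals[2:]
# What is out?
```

vals has length 7. The slice vals[2:] selects indices [2, 3, 4, 5, 6] (2->9, 3->7, 4->19, 5->10, 6->7), giving [9, 7, 19, 10, 7].

[9, 7, 19, 10, 7]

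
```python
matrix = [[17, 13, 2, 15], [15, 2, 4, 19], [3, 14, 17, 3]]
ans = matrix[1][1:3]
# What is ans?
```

matrix[1] = [15, 2, 4, 19]. matrix[1] has length 4. The slice matrix[1][1:3] selects indices [1, 2] (1->2, 2->4), giving [2, 4].

[2, 4]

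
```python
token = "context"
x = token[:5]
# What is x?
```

token has length 7. The slice token[:5] selects indices [0, 1, 2, 3, 4] (0->'c', 1->'o', 2->'n', 3->'t', 4->'e'), giving 'conte'.

'conte'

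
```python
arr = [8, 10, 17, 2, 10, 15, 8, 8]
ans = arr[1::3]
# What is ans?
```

arr has length 8. The slice arr[1::3] selects indices [1, 4, 7] (1->10, 4->10, 7->8), giving [10, 10, 8].

[10, 10, 8]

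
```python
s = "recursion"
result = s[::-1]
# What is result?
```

s has length 9. The slice s[::-1] selects indices [8, 7, 6, 5, 4, 3, 2, 1, 0] (8->'n', 7->'o', 6->'i', 5->'s', 4->'r', 3->'u', 2->'c', 1->'e', 0->'r'), giving 'noisrucer'.

'noisrucer'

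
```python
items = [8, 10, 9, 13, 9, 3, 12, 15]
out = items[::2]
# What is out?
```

items has length 8. The slice items[::2] selects indices [0, 2, 4, 6] (0->8, 2->9, 4->9, 6->12), giving [8, 9, 9, 12].

[8, 9, 9, 12]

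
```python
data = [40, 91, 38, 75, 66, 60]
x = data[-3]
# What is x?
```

data has length 6. Negative index -3 maps to positive index 6 + (-3) = 3. data[3] = 75.

75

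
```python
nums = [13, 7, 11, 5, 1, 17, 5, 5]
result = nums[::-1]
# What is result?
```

nums has length 8. The slice nums[::-1] selects indices [7, 6, 5, 4, 3, 2, 1, 0] (7->5, 6->5, 5->17, 4->1, 3->5, 2->11, 1->7, 0->13), giving [5, 5, 17, 1, 5, 11, 7, 13].

[5, 5, 17, 1, 5, 11, 7, 13]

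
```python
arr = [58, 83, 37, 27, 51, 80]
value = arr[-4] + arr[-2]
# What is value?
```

arr has length 6. Negative index -4 maps to positive index 6 + (-4) = 2. arr[2] = 37.
arr has length 6. Negative index -2 maps to positive index 6 + (-2) = 4. arr[4] = 51.
Sum: 37 + 51 = 88.

88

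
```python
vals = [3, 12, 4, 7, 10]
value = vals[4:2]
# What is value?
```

vals has length 5. The slice vals[4:2] resolves to an empty index range, so the result is [].

[]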